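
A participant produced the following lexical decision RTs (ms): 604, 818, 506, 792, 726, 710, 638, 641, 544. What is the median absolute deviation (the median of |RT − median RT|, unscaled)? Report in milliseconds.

Sorted: 506, 544, 604, 638, 641, 710, 726, 792, 818 → median = 641
|x − 641|: 37, 177, 135, 151, 85, 69, 3, 0, 97
Sorted deviations: 0, 3, 37, 69, 85, 97, 135, 151, 177 → MAD = 85

85 ms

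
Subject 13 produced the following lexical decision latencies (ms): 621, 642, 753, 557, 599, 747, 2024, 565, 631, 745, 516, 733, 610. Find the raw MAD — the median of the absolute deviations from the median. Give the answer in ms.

Sorted: 516, 557, 565, 599, 610, 621, 631, 642, 733, 745, 747, 753, 2024 → median = 631
|x − 631|: 10, 11, 122, 74, 32, 116, 1393, 66, 0, 114, 115, 102, 21
Sorted deviations: 0, 10, 11, 21, 32, 66, 74, 102, 114, 115, 116, 122, 1393 → MAD = 74

74 ms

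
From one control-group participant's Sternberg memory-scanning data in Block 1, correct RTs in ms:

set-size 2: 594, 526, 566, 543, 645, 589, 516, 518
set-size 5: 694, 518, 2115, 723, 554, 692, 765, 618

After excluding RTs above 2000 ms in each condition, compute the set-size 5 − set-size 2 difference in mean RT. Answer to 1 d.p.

89.9 ms

set-size 5: exclude 2115
M(set-size 2) = 4497/8 = 562.125
M(set-size 5) = 4564/7 = 652.000
Difference = 652.000 − 562.125 = 89.875 ms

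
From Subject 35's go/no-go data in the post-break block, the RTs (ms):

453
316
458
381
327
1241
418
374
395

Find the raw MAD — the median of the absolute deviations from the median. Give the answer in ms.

58 ms

Sorted: 316, 327, 374, 381, 395, 418, 453, 458, 1241 → median = 395
|x − 395|: 58, 79, 63, 14, 68, 846, 23, 21, 0
Sorted deviations: 0, 14, 21, 23, 58, 63, 68, 79, 846 → MAD = 58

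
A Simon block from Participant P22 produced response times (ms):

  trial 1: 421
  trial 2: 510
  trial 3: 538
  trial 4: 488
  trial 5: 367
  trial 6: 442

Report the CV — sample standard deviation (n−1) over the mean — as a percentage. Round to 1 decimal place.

n = 6, Σ = 2766, M = 461.0000
Σ(x−M)² = 19856.000; s = √(19856.000/5) = 63.0175
CV = 63.0175 / 461.0000 = 0.13670 = 13.670%

13.7%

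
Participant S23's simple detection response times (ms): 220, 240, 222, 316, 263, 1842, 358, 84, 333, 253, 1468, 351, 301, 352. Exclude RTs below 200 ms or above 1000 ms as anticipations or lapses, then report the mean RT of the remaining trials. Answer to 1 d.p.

291.7 ms

Excluded: 84, 1468, 1842
Retained (n=11): Σ = 3209
Mean = 3209/11 = 291.7273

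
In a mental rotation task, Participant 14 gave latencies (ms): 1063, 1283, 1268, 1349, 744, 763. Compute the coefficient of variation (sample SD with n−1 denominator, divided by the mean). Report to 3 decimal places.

n = 6, Σ = 6470, M = 1078.3333
Σ(x−M)² = 362571.333; s = √(362571.333/5) = 269.2847
CV = 269.2847 / 1078.3333 = 0.24972

0.250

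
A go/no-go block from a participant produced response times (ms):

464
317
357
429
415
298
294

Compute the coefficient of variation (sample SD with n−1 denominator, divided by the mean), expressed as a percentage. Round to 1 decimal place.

n = 7, Σ = 2574, M = 367.7143
Σ(x−M)² = 28243.429; s = √(28243.429/6) = 68.6093
CV = 68.6093 / 367.7143 = 0.18658 = 18.658%

18.7%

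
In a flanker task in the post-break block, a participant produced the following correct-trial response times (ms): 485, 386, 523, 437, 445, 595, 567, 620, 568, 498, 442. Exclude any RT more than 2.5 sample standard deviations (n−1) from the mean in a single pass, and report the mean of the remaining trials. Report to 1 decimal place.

506.0 ms

n = 11, ΣRT = 5566, M = 506.000
Σ(x−M)² = 56254.00; s = √(56254.00/10) = 75.003
Cutoffs: 506.000 ± 2.5·75.003 → [318.5, 693.5]
No RTs fall outside the cutoffs; all 11 retained. Mean = 5566/11 = 506.000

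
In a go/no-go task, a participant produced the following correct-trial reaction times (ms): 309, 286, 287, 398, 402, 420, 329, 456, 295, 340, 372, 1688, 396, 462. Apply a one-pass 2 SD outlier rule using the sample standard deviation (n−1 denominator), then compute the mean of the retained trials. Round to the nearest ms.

366 ms

n = 14, ΣRT = 6440, M = 460.000
Σ(x−M)² = 1670444.00; s = √(1670444.00/13) = 358.463
Cutoffs: 460.000 ± 2·358.463 → [-256.9, 1176.9]
Outside: 1688 → excluded.
Retained (n=13): Σ = 4752, mean = 4752/13 = 365.538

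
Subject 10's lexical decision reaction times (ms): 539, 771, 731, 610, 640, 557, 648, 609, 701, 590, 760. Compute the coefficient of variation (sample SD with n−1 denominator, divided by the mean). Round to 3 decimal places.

0.123

n = 11, Σ = 7156, M = 650.5455
Σ(x−M)² = 63854.727; s = √(63854.727/10) = 79.9092
CV = 79.9092 / 650.5455 = 0.12283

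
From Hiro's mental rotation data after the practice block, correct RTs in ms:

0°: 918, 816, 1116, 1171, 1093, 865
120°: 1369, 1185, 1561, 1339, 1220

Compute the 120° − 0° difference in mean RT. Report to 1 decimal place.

M(0°) = 5979/6 = 996.500
M(120°) = 6674/5 = 1334.800
Difference = 1334.800 − 996.500 = 338.300 ms

338.3 ms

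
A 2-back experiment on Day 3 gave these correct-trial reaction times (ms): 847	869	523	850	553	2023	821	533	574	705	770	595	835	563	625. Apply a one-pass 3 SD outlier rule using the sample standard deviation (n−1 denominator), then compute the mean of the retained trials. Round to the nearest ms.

n = 15, ΣRT = 11686, M = 779.067
Σ(x−M)² = 1899138.93; s = √(1899138.93/14) = 368.311
Cutoffs: 779.067 ± 3·368.311 → [-325.9, 1884.0]
Outside: 2023 → excluded.
Retained (n=14): Σ = 9663, mean = 9663/14 = 690.214

690 ms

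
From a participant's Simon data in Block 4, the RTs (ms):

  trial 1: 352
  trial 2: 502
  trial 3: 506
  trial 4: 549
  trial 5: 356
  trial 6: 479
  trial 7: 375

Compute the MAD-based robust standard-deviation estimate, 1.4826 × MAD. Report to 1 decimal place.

103.8 ms

Sorted: 352, 356, 375, 479, 502, 506, 549 → median = 479
|x − 479| sorted: 0, 23, 27, 70, 104, 123, 127 → MAD = 70
Robust SD ≈ 1.4826 × 70 = 103.782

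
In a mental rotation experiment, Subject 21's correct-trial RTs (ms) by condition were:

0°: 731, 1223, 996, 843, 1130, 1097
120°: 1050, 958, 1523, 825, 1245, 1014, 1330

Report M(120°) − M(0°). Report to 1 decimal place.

131.7 ms

M(0°) = 6020/6 = 1003.333
M(120°) = 7945/7 = 1135.000
Difference = 1135.000 − 1003.333 = 131.667 ms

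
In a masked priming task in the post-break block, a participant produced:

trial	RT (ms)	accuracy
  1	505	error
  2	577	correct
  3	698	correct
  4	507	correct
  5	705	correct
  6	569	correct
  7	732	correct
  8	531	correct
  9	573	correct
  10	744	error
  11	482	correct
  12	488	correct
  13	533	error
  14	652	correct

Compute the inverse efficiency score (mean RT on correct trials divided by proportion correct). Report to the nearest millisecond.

Correct trials (n=11): 577, 698, 507, 705, 569, 732, 531, 573, 482, 488, 652
Mean correct RT = 6514/11 = 592.1818 ms
Proportion correct = 11/14
IES = 592.1818 / (11/14) = 753.686 ms

754 ms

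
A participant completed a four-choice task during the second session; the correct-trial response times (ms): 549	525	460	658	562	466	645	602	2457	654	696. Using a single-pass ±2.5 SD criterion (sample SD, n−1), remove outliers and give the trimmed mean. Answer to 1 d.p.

581.7 ms

n = 11, ΣRT = 8274, M = 752.182
Σ(x−M)² = 3258447.64; s = √(3258447.64/10) = 570.828
Cutoffs: 752.182 ± 2.5·570.828 → [-674.9, 2179.3]
Outside: 2457 → excluded.
Retained (n=10): Σ = 5817, mean = 5817/10 = 581.700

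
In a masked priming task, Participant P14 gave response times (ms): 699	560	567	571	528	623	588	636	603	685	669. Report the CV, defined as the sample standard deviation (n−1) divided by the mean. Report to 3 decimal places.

0.091

n = 11, Σ = 6729, M = 611.7273
Σ(x−M)² = 30966.182; s = √(30966.182/10) = 55.6473
CV = 55.6473 / 611.7273 = 0.09097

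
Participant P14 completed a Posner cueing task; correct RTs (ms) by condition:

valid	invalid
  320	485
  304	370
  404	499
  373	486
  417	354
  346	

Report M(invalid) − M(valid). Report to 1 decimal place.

78.1 ms

M(valid) = 2164/6 = 360.667
M(invalid) = 2194/5 = 438.800
Difference = 438.800 − 360.667 = 78.133 ms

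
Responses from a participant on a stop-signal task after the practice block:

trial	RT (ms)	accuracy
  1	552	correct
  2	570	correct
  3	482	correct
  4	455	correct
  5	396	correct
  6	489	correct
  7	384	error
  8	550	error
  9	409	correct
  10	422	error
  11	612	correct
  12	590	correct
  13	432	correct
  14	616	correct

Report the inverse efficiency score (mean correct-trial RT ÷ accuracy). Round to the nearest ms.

Correct trials (n=11): 552, 570, 482, 455, 396, 489, 409, 612, 590, 432, 616
Mean correct RT = 5603/11 = 509.3636 ms
Proportion correct = 11/14
IES = 509.3636 / (11/14) = 648.281 ms

648 ms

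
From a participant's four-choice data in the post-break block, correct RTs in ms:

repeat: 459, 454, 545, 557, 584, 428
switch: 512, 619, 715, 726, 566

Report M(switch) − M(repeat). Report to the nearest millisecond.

M(repeat) = 3027/6 = 504.500
M(switch) = 3138/5 = 627.600
Difference = 627.600 − 504.500 = 123.100 ms

123 ms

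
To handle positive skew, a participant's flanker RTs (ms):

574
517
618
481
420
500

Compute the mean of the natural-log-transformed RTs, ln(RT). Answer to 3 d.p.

ln(RT): 6.3526, 6.2480, 6.4265, 6.1759, 6.0403, 6.2146
Σ ln(RT) = 37.4579
Mean = 37.4579/6 = 6.24298

6.243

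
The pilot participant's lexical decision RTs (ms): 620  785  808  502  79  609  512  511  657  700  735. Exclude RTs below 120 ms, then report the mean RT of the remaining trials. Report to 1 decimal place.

Excluded: 79
Retained (n=10): Σ = 6439
Mean = 6439/10 = 643.9000

643.9 ms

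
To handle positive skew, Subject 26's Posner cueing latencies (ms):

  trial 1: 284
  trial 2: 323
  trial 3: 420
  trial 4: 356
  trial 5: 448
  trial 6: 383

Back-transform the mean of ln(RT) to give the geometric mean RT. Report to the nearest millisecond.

365 ms

ln(RT): 5.6490, 5.7777, 6.0403, 5.8749, 6.1048, 5.9480
Mean ln(RT) = 35.3946/6 = 5.89911
Geometric mean = exp(5.89911) = 364.71 ms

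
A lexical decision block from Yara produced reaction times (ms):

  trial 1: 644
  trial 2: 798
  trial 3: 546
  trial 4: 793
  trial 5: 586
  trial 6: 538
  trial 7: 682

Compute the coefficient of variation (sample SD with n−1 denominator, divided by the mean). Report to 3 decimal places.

n = 7, Σ = 4587, M = 655.2857
Σ(x−M)² = 70673.429; s = √(70673.429/6) = 108.5307
CV = 108.5307 / 655.2857 = 0.16562

0.166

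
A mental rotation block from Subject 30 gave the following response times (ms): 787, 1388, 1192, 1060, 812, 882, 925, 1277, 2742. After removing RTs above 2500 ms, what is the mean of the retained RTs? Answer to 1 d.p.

1040.4 ms

Excluded: 2742
Retained (n=8): Σ = 8323
Mean = 8323/8 = 1040.3750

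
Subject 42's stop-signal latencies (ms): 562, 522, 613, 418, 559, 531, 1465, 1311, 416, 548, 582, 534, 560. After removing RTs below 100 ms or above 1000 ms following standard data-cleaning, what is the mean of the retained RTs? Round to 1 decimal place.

531.4 ms

Excluded: 1311, 1465
Retained (n=11): Σ = 5845
Mean = 5845/11 = 531.3636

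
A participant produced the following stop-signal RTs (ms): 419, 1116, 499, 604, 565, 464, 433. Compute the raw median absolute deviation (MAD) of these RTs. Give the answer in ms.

Sorted: 419, 433, 464, 499, 565, 604, 1116 → median = 499
|x − 499|: 80, 617, 0, 105, 66, 35, 66
Sorted deviations: 0, 35, 66, 66, 80, 105, 617 → MAD = 66

66 ms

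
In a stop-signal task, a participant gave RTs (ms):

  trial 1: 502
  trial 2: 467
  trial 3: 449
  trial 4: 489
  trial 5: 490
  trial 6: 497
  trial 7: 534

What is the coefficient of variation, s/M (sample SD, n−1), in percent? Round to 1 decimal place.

n = 7, Σ = 3428, M = 489.7143
Σ(x−M)² = 4339.429; s = √(4339.429/6) = 26.8931
CV = 26.8931 / 489.7143 = 0.05492 = 5.492%

5.5%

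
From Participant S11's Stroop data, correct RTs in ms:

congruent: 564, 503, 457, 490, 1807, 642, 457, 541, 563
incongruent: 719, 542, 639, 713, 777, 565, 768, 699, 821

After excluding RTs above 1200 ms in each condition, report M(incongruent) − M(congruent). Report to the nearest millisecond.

167 ms

congruent: exclude 1807
M(congruent) = 4217/8 = 527.125
M(incongruent) = 6243/9 = 693.667
Difference = 693.667 − 527.125 = 166.542 ms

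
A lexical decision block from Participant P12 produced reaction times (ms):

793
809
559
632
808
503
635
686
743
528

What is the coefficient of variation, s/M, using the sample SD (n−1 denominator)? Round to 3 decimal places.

0.174

n = 10, Σ = 6696, M = 669.6000
Σ(x−M)² = 122120.400; s = √(122120.400/9) = 116.4858
CV = 116.4858 / 669.6000 = 0.17396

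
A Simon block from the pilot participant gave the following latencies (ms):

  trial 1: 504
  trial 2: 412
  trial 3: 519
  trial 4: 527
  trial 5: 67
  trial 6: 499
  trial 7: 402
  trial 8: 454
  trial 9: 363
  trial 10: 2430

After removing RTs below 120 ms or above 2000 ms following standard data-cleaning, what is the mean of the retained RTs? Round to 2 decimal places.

460.00 ms

Excluded: 67, 2430
Retained (n=8): Σ = 3680
Mean = 3680/8 = 460.0000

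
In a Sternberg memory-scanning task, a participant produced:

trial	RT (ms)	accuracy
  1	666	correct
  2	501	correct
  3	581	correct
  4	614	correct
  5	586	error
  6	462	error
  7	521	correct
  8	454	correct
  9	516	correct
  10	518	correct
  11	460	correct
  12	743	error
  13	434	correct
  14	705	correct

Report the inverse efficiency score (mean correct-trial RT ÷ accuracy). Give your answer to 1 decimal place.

690.7 ms

Correct trials (n=11): 666, 501, 581, 614, 521, 454, 516, 518, 460, 434, 705
Mean correct RT = 5970/11 = 542.7273 ms
Proportion correct = 11/14
IES = 542.7273 / (11/14) = 690.744 ms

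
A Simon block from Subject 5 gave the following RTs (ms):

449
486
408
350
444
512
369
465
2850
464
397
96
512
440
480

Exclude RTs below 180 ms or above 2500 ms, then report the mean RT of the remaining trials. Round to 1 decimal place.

444.3 ms

Excluded: 96, 2850
Retained (n=13): Σ = 5776
Mean = 5776/13 = 444.3077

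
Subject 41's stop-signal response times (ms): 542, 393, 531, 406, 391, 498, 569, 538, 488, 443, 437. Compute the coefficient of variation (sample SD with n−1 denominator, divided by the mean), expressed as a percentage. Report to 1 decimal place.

13.6%

n = 11, Σ = 5236, M = 476.0000
Σ(x−M)² = 42126.000; s = √(42126.000/10) = 64.9045
CV = 64.9045 / 476.0000 = 0.13635 = 13.635%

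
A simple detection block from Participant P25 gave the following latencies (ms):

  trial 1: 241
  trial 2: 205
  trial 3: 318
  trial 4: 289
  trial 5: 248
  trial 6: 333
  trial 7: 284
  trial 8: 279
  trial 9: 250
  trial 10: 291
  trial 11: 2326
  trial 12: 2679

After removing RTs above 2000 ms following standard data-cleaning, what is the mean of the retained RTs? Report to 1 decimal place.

Excluded: 2326, 2679
Retained (n=10): Σ = 2738
Mean = 2738/10 = 273.8000

273.8 ms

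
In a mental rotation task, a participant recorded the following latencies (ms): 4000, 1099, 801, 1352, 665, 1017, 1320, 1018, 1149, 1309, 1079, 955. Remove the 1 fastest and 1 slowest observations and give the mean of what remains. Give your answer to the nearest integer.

Sorted: 665, 801, 955, 1017, 1018, 1079, 1099, 1149, 1309, 1320, 1352, 4000
Drop lowest 1 (665) and highest 1 (4000)
Remaining (n=10): Σ = 11099, mean = 11099/10 = 1109.900

1110 ms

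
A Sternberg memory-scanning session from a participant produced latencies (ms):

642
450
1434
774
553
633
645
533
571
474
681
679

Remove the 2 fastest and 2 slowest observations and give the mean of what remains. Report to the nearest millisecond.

Sorted: 450, 474, 533, 553, 571, 633, 642, 645, 679, 681, 774, 1434
Drop lowest 2 (450, 474) and highest 2 (774, 1434)
Remaining (n=8): Σ = 4937, mean = 4937/8 = 617.125

617 ms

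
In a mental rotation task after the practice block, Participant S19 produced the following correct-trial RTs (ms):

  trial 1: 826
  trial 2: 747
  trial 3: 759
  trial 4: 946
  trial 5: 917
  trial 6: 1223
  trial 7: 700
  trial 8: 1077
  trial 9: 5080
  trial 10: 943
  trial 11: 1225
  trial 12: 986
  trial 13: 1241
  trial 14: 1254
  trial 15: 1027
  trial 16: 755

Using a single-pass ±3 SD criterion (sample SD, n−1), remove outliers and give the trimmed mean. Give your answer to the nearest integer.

n = 16, ΣRT = 19706, M = 1231.625
Σ(x−M)² = 16333247.75; s = √(16333247.75/15) = 1043.496
Cutoffs: 1231.625 ± 3·1043.496 → [-1898.9, 4362.1]
Outside: 5080 → excluded.
Retained (n=15): Σ = 14626, mean = 14626/15 = 975.067

975 ms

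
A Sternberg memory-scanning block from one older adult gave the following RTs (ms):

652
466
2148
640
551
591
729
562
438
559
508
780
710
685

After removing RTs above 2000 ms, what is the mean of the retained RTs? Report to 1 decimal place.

Excluded: 2148
Retained (n=13): Σ = 7871
Mean = 7871/13 = 605.4615

605.5 ms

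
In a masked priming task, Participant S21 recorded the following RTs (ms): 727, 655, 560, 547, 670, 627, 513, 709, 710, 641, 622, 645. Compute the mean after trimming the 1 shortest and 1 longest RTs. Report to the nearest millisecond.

639 ms

Sorted: 513, 547, 560, 622, 627, 641, 645, 655, 670, 709, 710, 727
Drop lowest 1 (513) and highest 1 (727)
Remaining (n=10): Σ = 6386, mean = 6386/10 = 638.600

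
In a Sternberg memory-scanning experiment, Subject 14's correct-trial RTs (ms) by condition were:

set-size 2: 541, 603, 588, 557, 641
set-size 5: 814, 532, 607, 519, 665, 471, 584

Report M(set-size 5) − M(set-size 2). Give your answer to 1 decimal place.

M(set-size 2) = 2930/5 = 586.000
M(set-size 5) = 4192/7 = 598.857
Difference = 598.857 − 586.000 = 12.857 ms

12.9 ms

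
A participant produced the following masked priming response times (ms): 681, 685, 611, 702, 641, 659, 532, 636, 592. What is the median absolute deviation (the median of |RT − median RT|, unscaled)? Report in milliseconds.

40 ms

Sorted: 532, 592, 611, 636, 641, 659, 681, 685, 702 → median = 641
|x − 641|: 40, 44, 30, 61, 0, 18, 109, 5, 49
Sorted deviations: 0, 5, 18, 30, 40, 44, 49, 61, 109 → MAD = 40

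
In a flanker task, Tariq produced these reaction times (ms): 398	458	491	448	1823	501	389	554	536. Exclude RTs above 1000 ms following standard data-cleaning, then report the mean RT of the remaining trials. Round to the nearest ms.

Excluded: 1823
Retained (n=8): Σ = 3775
Mean = 3775/8 = 471.8750

472 ms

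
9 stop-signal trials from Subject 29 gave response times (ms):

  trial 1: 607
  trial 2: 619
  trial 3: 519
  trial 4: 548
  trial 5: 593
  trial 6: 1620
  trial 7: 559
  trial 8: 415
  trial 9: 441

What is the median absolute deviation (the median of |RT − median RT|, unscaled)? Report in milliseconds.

48 ms

Sorted: 415, 441, 519, 548, 559, 593, 607, 619, 1620 → median = 559
|x − 559|: 48, 60, 40, 11, 34, 1061, 0, 144, 118
Sorted deviations: 0, 11, 34, 40, 48, 60, 118, 144, 1061 → MAD = 48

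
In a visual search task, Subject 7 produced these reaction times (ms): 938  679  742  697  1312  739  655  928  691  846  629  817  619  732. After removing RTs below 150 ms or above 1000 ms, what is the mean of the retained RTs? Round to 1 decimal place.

747.1 ms

Excluded: 1312
Retained (n=13): Σ = 9712
Mean = 9712/13 = 747.0769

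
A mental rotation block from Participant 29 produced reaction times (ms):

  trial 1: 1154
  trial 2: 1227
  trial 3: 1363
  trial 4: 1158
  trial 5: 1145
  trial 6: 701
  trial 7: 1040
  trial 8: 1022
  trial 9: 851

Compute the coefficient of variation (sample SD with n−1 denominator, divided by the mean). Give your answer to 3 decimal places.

n = 9, Σ = 9661, M = 1073.4444
Σ(x−M)² = 318142.222; s = √(318142.222/8) = 199.4186
CV = 199.4186 / 1073.4444 = 0.18577

0.186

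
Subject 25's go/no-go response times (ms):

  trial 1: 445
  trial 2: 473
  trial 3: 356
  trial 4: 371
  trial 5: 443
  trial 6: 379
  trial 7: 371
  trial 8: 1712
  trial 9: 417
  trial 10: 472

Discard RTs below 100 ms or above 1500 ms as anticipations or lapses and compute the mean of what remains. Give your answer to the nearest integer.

414 ms

Excluded: 1712
Retained (n=9): Σ = 3727
Mean = 3727/9 = 414.1111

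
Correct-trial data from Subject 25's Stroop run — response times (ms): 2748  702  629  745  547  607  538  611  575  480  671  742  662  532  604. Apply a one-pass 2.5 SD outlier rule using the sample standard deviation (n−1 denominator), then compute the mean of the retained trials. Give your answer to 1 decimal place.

617.5 ms

n = 15, ΣRT = 11393, M = 759.533
Σ(x−M)² = 4319947.73; s = √(4319947.73/14) = 555.489
Cutoffs: 759.533 ± 2.5·555.489 → [-629.2, 2148.3]
Outside: 2748 → excluded.
Retained (n=14): Σ = 8645, mean = 8645/14 = 617.500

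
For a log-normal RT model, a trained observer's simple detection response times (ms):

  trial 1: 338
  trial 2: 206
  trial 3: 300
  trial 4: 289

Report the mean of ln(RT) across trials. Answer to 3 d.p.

ln(RT): 5.8230, 5.3279, 5.7038, 5.6664
Σ ln(RT) = 22.5211
Mean = 22.5211/4 = 5.63028

5.630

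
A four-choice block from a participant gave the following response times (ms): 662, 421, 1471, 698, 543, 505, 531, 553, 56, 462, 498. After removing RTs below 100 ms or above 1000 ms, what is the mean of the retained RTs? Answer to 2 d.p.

541.44 ms

Excluded: 56, 1471
Retained (n=9): Σ = 4873
Mean = 4873/9 = 541.4444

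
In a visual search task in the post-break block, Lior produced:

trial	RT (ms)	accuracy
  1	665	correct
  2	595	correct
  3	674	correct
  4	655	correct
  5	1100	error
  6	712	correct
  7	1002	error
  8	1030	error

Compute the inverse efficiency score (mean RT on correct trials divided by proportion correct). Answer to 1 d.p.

1056.3 ms

Correct trials (n=5): 665, 595, 674, 655, 712
Mean correct RT = 3301/5 = 660.2000 ms
Proportion correct = 5/8
IES = 660.2000 / (5/8) = 1056.320 ms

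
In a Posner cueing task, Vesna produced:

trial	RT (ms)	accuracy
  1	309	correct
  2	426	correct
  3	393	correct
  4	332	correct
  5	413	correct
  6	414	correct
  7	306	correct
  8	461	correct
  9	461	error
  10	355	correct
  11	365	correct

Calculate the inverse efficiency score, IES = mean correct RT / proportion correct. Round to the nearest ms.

415 ms

Correct trials (n=10): 309, 426, 393, 332, 413, 414, 306, 461, 355, 365
Mean correct RT = 3774/10 = 377.4000 ms
Proportion correct = 10/11
IES = 377.4000 / (10/11) = 415.140 ms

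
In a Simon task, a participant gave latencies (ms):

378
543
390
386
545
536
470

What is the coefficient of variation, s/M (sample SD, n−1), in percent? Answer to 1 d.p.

16.9%

n = 7, Σ = 3248, M = 464.0000
Σ(x−M)² = 36978.000; s = √(36978.000/6) = 78.5048
CV = 78.5048 / 464.0000 = 0.16919 = 16.919%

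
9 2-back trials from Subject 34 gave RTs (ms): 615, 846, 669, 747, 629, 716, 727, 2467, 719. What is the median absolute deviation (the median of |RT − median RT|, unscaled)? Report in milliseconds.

50 ms

Sorted: 615, 629, 669, 716, 719, 727, 747, 846, 2467 → median = 719
|x − 719|: 104, 127, 50, 28, 90, 3, 8, 1748, 0
Sorted deviations: 0, 3, 8, 28, 50, 90, 104, 127, 1748 → MAD = 50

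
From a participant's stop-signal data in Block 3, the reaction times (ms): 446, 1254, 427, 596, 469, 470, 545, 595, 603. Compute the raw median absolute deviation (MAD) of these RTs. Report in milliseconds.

75 ms

Sorted: 427, 446, 469, 470, 545, 595, 596, 603, 1254 → median = 545
|x − 545|: 99, 709, 118, 51, 76, 75, 0, 50, 58
Sorted deviations: 0, 50, 51, 58, 75, 76, 99, 118, 709 → MAD = 75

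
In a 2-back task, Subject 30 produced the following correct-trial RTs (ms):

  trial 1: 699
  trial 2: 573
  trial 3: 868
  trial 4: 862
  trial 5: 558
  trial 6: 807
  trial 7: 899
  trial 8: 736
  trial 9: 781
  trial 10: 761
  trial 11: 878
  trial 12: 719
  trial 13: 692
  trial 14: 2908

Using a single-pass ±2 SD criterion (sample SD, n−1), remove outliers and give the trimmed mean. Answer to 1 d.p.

756.4 ms

n = 14, ΣRT = 12741, M = 910.071
Σ(x−M)² = 4442942.93; s = √(4442942.93/13) = 584.607
Cutoffs: 910.071 ± 2·584.607 → [-259.1, 2079.3]
Outside: 2908 → excluded.
Retained (n=13): Σ = 9833, mean = 9833/13 = 756.385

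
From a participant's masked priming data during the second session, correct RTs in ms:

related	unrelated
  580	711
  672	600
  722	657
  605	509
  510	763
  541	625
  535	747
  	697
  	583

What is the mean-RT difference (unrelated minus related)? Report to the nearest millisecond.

M(related) = 4165/7 = 595.000
M(unrelated) = 5892/9 = 654.667
Difference = 654.667 − 595.000 = 59.667 ms

60 ms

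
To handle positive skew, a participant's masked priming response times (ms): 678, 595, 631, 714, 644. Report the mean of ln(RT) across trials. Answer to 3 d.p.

ln(RT): 6.5191, 6.3886, 6.4473, 6.5709, 6.4677
Σ ln(RT) = 32.3936
Mean = 32.3936/5 = 6.47872

6.479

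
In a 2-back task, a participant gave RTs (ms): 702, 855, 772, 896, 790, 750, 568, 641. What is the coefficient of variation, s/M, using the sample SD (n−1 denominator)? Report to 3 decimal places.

n = 8, Σ = 5974, M = 746.7500
Σ(x−M)² = 81649.500; s = √(81649.500/7) = 108.0010
CV = 108.0010 / 746.7500 = 0.14463

0.145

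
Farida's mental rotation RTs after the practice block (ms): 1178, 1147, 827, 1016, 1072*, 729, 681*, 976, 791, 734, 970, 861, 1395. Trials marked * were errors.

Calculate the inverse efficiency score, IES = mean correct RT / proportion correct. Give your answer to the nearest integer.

1141 ms

Correct trials (n=11): 1178, 1147, 827, 1016, 729, 976, 791, 734, 970, 861, 1395
Mean correct RT = 10624/11 = 965.8182 ms
Proportion correct = 11/13
IES = 965.8182 / (11/13) = 1141.421 ms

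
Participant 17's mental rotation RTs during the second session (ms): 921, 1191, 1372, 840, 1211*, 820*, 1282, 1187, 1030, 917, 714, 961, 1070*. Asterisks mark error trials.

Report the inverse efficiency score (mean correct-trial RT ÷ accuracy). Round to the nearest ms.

1354 ms

Correct trials (n=10): 921, 1191, 1372, 840, 1282, 1187, 1030, 917, 714, 961
Mean correct RT = 10415/10 = 1041.5000 ms
Proportion correct = 10/13
IES = 1041.5000 / (10/13) = 1353.950 ms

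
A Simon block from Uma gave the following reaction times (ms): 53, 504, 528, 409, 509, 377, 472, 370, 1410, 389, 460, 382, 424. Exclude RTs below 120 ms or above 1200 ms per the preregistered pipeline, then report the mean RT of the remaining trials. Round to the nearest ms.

439 ms

Excluded: 53, 1410
Retained (n=11): Σ = 4824
Mean = 4824/11 = 438.5455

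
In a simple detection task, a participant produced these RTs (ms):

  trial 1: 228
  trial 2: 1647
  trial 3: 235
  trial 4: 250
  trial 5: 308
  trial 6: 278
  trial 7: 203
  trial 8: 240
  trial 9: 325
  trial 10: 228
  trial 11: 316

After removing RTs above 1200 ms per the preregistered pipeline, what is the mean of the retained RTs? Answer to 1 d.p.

261.1 ms

Excluded: 1647
Retained (n=10): Σ = 2611
Mean = 2611/10 = 261.1000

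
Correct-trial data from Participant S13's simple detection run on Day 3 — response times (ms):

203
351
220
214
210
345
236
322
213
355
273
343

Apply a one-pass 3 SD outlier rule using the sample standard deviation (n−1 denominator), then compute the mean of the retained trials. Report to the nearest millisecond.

n = 12, ΣRT = 3285, M = 273.750
Σ(x−M)² = 45414.25; s = √(45414.25/11) = 64.254
Cutoffs: 273.750 ± 3·64.254 → [81.0, 466.5]
No RTs fall outside the cutoffs; all 12 retained. Mean = 3285/12 = 273.750

274 ms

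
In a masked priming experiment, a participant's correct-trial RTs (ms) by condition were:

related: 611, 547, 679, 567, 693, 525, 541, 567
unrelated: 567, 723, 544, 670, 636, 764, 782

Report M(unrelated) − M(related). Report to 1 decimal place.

78.2 ms

M(related) = 4730/8 = 591.250
M(unrelated) = 4686/7 = 669.429
Difference = 669.429 − 591.250 = 78.179 ms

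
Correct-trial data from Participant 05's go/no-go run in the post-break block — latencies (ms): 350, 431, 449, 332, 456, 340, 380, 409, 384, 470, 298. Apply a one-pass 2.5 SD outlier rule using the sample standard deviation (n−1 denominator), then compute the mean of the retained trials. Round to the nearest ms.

n = 11, ΣRT = 4299, M = 390.818
Σ(x−M)² = 32335.64; s = √(32335.64/10) = 56.864
Cutoffs: 390.818 ± 2.5·56.864 → [248.7, 533.0]
No RTs fall outside the cutoffs; all 11 retained. Mean = 4299/11 = 390.818

391 ms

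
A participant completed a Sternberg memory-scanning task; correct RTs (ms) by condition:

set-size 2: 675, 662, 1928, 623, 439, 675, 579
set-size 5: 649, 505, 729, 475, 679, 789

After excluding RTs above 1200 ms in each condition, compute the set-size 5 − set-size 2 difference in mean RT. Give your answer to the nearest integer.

set-size 2: exclude 1928
M(set-size 2) = 3653/6 = 608.833
M(set-size 5) = 3826/6 = 637.667
Difference = 637.667 − 608.833 = 28.833 ms

29 ms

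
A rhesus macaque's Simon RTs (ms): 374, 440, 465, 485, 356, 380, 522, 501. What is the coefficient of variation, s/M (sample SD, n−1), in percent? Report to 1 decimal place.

14.4%

n = 8, Σ = 3523, M = 440.3750
Σ(x−M)² = 28105.875; s = √(28105.875/7) = 63.3650
CV = 63.3650 / 440.3750 = 0.14389 = 14.389%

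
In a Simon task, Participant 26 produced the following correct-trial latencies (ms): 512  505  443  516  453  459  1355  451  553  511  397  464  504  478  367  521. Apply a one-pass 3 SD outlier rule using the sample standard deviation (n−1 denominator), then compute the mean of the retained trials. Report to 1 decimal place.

n = 16, ΣRT = 8489, M = 530.562
Σ(x−M)² = 759509.94; s = √(759509.94/15) = 225.020
Cutoffs: 530.562 ± 3·225.020 → [-144.5, 1205.6]
Outside: 1355 → excluded.
Retained (n=15): Σ = 7134, mean = 7134/15 = 475.600

475.6 ms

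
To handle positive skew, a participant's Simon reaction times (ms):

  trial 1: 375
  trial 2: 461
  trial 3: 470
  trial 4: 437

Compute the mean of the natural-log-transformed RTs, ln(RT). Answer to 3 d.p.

6.073

ln(RT): 5.9269, 6.1334, 6.1527, 6.0799
Σ ln(RT) = 24.2930
Mean = 24.2930/4 = 6.07325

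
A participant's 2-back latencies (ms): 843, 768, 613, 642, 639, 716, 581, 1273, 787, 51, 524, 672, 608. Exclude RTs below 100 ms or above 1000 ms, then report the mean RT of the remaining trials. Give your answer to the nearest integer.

Excluded: 51, 1273
Retained (n=11): Σ = 7393
Mean = 7393/11 = 672.0909

672 ms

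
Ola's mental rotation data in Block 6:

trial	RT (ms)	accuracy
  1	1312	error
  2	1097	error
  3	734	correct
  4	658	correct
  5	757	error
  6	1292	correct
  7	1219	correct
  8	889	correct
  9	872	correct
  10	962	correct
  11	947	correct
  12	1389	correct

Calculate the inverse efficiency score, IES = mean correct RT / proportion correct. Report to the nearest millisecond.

1328 ms

Correct trials (n=9): 734, 658, 1292, 1219, 889, 872, 962, 947, 1389
Mean correct RT = 8962/9 = 995.7778 ms
Proportion correct = 9/12
IES = 995.7778 / (9/12) = 1327.704 ms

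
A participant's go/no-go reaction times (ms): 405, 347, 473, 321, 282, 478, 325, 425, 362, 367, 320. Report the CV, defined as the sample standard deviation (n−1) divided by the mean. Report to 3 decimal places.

n = 11, Σ = 4105, M = 373.1818
Σ(x−M)² = 41683.636; s = √(41683.636/10) = 64.5629
CV = 64.5629 / 373.1818 = 0.17301

0.173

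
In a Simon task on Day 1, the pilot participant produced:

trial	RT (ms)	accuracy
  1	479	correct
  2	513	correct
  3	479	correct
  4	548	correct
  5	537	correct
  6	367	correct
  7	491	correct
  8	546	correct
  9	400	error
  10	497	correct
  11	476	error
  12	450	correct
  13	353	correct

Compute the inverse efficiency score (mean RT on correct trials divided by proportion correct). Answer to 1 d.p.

565.1 ms

Correct trials (n=11): 479, 513, 479, 548, 537, 367, 491, 546, 497, 450, 353
Mean correct RT = 5260/11 = 478.1818 ms
Proportion correct = 11/13
IES = 478.1818 / (11/13) = 565.124 ms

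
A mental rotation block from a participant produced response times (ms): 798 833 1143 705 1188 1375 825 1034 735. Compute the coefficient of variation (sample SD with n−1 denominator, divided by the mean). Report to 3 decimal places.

0.244

n = 9, Σ = 8636, M = 959.5556
Σ(x−M)² = 439420.222; s = √(439420.222/8) = 234.3662
CV = 234.3662 / 959.5556 = 0.24424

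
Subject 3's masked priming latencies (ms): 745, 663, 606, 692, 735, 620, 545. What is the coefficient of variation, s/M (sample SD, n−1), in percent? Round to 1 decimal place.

n = 7, Σ = 4606, M = 658.0000
Σ(x−M)² = 31596.000; s = √(31596.000/6) = 72.5672
CV = 72.5672 / 658.0000 = 0.11028 = 11.028%

11.0%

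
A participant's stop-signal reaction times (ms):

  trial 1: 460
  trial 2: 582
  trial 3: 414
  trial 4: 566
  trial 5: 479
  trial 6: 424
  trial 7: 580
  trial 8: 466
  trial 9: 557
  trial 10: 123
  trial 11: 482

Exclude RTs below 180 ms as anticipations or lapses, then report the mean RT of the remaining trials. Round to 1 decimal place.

501.0 ms

Excluded: 123
Retained (n=10): Σ = 5010
Mean = 5010/10 = 501.0000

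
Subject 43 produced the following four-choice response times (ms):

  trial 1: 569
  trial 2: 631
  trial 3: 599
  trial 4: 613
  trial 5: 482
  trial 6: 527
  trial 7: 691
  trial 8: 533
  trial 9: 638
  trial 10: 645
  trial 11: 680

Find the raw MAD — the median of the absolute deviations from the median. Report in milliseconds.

Sorted: 482, 527, 533, 569, 599, 613, 631, 638, 645, 680, 691 → median = 613
|x − 613|: 44, 18, 14, 0, 131, 86, 78, 80, 25, 32, 67
Sorted deviations: 0, 14, 18, 25, 32, 44, 67, 78, 80, 86, 131 → MAD = 44

44 ms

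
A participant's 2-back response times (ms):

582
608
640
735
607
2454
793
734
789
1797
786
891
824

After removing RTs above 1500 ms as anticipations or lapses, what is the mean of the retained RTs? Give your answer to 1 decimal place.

Excluded: 1797, 2454
Retained (n=11): Σ = 7989
Mean = 7989/11 = 726.2727

726.3 ms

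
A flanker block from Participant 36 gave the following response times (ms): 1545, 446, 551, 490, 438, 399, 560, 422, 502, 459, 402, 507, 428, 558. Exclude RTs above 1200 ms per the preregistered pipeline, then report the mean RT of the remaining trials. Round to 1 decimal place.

474.0 ms

Excluded: 1545
Retained (n=13): Σ = 6162
Mean = 6162/13 = 474.0000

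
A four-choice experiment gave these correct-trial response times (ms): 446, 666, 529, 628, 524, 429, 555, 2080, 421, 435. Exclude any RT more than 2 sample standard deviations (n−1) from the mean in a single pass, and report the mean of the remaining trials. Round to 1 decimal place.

n = 10, ΣRT = 6713, M = 671.300
Σ(x−M)² = 2269768.10; s = √(2269768.10/9) = 502.192
Cutoffs: 671.300 ± 2·502.192 → [-333.1, 1675.7]
Outside: 2080 → excluded.
Retained (n=9): Σ = 4633, mean = 4633/9 = 514.778

514.8 ms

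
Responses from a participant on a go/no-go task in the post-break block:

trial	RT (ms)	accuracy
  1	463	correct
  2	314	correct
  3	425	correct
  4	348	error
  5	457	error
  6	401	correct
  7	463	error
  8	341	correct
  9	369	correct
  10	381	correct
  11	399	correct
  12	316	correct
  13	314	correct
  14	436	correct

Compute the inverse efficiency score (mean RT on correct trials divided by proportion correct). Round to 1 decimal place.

481.2 ms

Correct trials (n=11): 463, 314, 425, 401, 341, 369, 381, 399, 316, 314, 436
Mean correct RT = 4159/11 = 378.0909 ms
Proportion correct = 11/14
IES = 378.0909 / (11/14) = 481.207 ms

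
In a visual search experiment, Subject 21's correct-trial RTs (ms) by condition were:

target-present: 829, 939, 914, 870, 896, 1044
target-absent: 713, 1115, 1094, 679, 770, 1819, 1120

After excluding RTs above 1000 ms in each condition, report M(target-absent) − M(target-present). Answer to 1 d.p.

target-present: exclude 1044
target-absent: exclude 1115, 1094, 1819, 1120
M(target-present) = 4448/5 = 889.600
M(target-absent) = 2162/3 = 720.667
Difference = 720.667 − 889.600 = -168.933 ms

-168.9 ms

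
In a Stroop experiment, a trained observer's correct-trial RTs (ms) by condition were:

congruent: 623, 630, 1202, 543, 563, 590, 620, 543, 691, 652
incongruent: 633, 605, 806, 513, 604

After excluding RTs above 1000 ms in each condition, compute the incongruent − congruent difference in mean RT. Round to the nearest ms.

26 ms

congruent: exclude 1202
M(congruent) = 5455/9 = 606.111
M(incongruent) = 3161/5 = 632.200
Difference = 632.200 − 606.111 = 26.089 ms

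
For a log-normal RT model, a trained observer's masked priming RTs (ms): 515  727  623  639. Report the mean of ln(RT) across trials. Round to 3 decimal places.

ln(RT): 6.2442, 6.5889, 6.4345, 6.4599
Σ ln(RT) = 25.7275
Mean = 25.7275/4 = 6.43189

6.432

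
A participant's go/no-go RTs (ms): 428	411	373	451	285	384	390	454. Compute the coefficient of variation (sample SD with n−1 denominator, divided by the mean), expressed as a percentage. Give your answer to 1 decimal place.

13.7%

n = 8, Σ = 3176, M = 397.0000
Σ(x−M)² = 20660.000; s = √(20660.000/7) = 54.3271
CV = 54.3271 / 397.0000 = 0.13684 = 13.684%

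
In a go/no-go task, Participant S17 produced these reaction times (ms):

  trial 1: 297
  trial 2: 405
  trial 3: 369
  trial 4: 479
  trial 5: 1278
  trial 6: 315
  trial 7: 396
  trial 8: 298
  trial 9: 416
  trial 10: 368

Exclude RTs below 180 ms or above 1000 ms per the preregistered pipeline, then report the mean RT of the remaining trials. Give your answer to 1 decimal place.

Excluded: 1278
Retained (n=9): Σ = 3343
Mean = 3343/9 = 371.4444

371.4 ms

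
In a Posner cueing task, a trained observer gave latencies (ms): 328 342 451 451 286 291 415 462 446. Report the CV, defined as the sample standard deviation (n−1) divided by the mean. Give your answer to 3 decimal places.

n = 9, Σ = 3472, M = 385.7778
Σ(x−M)² = 42991.556; s = √(42991.556/8) = 73.3072
CV = 73.3072 / 385.7778 = 0.19002

0.190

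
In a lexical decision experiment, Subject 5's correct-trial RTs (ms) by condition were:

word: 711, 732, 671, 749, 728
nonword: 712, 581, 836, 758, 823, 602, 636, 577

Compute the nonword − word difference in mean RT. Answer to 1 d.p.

-27.6 ms

M(word) = 3591/5 = 718.200
M(nonword) = 5525/8 = 690.625
Difference = 690.625 − 718.200 = -27.575 ms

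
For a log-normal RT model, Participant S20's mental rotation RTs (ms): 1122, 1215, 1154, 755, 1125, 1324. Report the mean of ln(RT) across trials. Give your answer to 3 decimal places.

ln(RT): 7.0229, 7.1025, 7.0510, 6.6267, 7.0255, 7.1884
Σ ln(RT) = 42.0170
Mean = 42.0170/6 = 7.00284

7.003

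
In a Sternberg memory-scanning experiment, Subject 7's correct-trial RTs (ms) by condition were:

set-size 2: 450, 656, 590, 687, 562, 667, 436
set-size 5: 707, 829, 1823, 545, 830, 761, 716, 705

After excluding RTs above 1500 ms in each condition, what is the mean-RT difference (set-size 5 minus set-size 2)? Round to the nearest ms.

149 ms

set-size 5: exclude 1823
M(set-size 2) = 4048/7 = 578.286
M(set-size 5) = 5093/7 = 727.571
Difference = 727.571 − 578.286 = 149.286 ms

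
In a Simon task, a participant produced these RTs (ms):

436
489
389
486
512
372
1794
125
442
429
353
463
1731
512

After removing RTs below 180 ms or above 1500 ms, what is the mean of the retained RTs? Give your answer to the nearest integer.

444 ms

Excluded: 125, 1731, 1794
Retained (n=11): Σ = 4883
Mean = 4883/11 = 443.9091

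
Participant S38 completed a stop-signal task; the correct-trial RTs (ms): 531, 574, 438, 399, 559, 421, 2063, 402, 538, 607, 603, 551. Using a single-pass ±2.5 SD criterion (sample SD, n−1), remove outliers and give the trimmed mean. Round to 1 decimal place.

511.2 ms

n = 12, ΣRT = 7686, M = 640.500
Σ(x−M)² = 2271997.00; s = √(2271997.00/11) = 454.472
Cutoffs: 640.500 ± 2.5·454.472 → [-495.7, 1776.7]
Outside: 2063 → excluded.
Retained (n=11): Σ = 5623, mean = 5623/11 = 511.182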